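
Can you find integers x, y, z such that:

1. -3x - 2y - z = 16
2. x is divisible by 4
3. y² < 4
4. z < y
Yes

Take x = 0, y = 1, z = -18. Substituting into each constraint:
  (1) -3(0) - 2(1) + 18 = 16 ✓
  (2) 0 = 4 × 0, remainder 0 ✓
  (3) y² = (1)² = 1, and 1 < 4 ✓
  (4) -18 < 1 ✓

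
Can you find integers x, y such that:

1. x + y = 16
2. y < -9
Yes

Take x = 26, y = -10. Substituting into each constraint:
  (1) 26 + (-10) = 16 ✓
  (2) -10 < -9 ✓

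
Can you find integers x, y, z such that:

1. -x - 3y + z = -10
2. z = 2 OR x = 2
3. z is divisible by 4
Yes

Take x = 2, y = 0, z = -8. Substituting into each constraint:
  (1) (-2) - 3(0) + (-8) = -10 ✓
  (2) x = 2, target 2 ✓ (second branch holds)
  (3) -8 = 4 × -2, remainder 0 ✓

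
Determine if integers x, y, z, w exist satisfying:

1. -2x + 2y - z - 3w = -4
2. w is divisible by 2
Yes

Take x = 0, y = 0, z = 4, w = 0. Substituting into each constraint:
  (1) -2(0) + 2(0) + (-4) - 3(0) = -4 ✓
  (2) 0 = 2 × 0, remainder 0 ✓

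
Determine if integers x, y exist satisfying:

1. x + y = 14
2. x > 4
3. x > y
Yes

Take x = 14, y = 0. Substituting into each constraint:
  (1) 14 + 0 = 14 ✓
  (2) 14 > 4 ✓
  (3) 14 > 0 ✓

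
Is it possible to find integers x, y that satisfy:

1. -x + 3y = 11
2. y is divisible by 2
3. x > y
Yes

Take x = 7, y = 6. Substituting into each constraint:
  (1) (-7) + 3(6) = 11 ✓
  (2) 6 = 2 × 3, remainder 0 ✓
  (3) 7 > 6 ✓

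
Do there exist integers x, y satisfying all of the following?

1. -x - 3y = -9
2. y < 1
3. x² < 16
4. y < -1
No

A contradictory subset is {-x - 3y = -9, x² < 16, y < -1}. No integer assignment can satisfy these jointly:

  - -x - 3y = -9: is a linear equation tying the variables together
  - x² < 16: restricts x to |x| ≤ 3
  - y < -1: bounds one variable relative to a constant

Range argument: with x ∈ [-3, 3], y ∈ [−∞, -2], the left side of the equation is at least 3, but the right side is -9 < 3. No integer solution exists.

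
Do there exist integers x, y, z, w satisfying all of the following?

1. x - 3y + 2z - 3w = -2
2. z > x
Yes

Take x = -2, y = 0, z = 0, w = 0. Substituting into each constraint:
  (1) (-2) - 3(0) + 2(0) - 3(0) = -2 ✓
  (2) 0 > -2 ✓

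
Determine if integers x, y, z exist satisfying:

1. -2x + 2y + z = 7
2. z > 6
Yes

Take x = 0, y = 0, z = 7. Substituting into each constraint:
  (1) -2(0) + 2(0) + 7 = 7 ✓
  (2) 7 > 6 ✓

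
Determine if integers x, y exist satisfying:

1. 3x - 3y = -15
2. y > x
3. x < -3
Yes

Take x = -4, y = 1. Substituting into each constraint:
  (1) 3(-4) - 3(1) = -15 ✓
  (2) 1 > -4 ✓
  (3) -4 < -3 ✓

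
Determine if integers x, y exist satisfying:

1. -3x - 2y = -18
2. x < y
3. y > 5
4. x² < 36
Yes

Take x = 2, y = 6. Substituting into each constraint:
  (1) -3(2) - 2(6) = -18 ✓
  (2) 2 < 6 ✓
  (3) 6 > 5 ✓
  (4) x² = (2)² = 4, and 4 < 36 ✓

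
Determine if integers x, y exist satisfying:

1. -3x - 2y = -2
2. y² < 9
Yes

Take x = 0, y = 1. Substituting into each constraint:
  (1) -3(0) - 2(1) = -2 ✓
  (2) y² = (1)² = 1, and 1 < 9 ✓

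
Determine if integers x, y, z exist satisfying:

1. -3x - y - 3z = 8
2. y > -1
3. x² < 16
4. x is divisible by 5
Yes

Take x = 0, y = 1, z = -3. Substituting into each constraint:
  (1) -3(0) + (-1) - 3(-3) = 8 ✓
  (2) 1 > -1 ✓
  (3) x² = (0)² = 0, and 0 < 16 ✓
  (4) 0 = 5 × 0, remainder 0 ✓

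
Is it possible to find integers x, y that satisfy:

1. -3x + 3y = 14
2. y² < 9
No

Even the single constraint (-3x + 3y = 14) is infeasible over the integers.

  - -3x + 3y = 14: every term on the left is divisible by 3, so the LHS ≡ 0 (mod 3), but the RHS 14 is not — no integer solution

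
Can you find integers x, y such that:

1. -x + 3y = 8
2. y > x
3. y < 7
Yes

Take x = 1, y = 3. Substituting into each constraint:
  (1) (-1) + 3(3) = 8 ✓
  (2) 3 > 1 ✓
  (3) 3 < 7 ✓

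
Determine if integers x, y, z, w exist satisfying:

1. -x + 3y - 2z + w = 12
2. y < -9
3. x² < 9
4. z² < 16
Yes

Take x = 1, y = -10, z = 0, w = 43. Substituting into each constraint:
  (1) (-1) + 3(-10) - 2(0) + 43 = 12 ✓
  (2) -10 < -9 ✓
  (3) x² = (1)² = 1, and 1 < 9 ✓
  (4) z² = (0)² = 0, and 0 < 16 ✓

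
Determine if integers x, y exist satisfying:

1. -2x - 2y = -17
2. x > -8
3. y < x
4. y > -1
No

Even the single constraint (-2x - 2y = -17) is infeasible over the integers.

  - -2x - 2y = -17: every term on the left is divisible by 2, so the LHS ≡ 0 (mod 2), but the RHS -17 is not — no integer solution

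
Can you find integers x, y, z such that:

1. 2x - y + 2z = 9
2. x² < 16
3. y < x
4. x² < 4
Yes

Take x = 0, y = -1, z = 4. Substituting into each constraint:
  (1) 2(0) + 1 + 2(4) = 9 ✓
  (2) x² = (0)² = 0, and 0 < 16 ✓
  (3) -1 < 0 ✓
  (4) x² = (0)² = 0, and 0 < 4 ✓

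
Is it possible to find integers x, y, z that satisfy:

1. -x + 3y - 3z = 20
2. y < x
Yes

Take x = 1, y = 0, z = -7. Substituting into each constraint:
  (1) (-1) + 3(0) - 3(-7) = 20 ✓
  (2) 0 < 1 ✓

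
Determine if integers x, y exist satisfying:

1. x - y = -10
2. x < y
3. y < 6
Yes

Take x = -5, y = 5. Substituting into each constraint:
  (1) (-5) + (-5) = -10 ✓
  (2) -5 < 5 ✓
  (3) 5 < 6 ✓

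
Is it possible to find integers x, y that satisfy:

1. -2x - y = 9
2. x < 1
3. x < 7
Yes

Take x = 0, y = -9. Substituting into each constraint:
  (1) -2(0) + 9 = 9 ✓
  (2) 0 < 1 ✓
  (3) 0 < 7 ✓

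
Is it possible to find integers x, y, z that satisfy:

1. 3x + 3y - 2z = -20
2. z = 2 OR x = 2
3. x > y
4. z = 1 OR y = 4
Yes

Take x = 2, y = -8, z = 1. Substituting into each constraint:
  (1) 3(2) + 3(-8) - 2(1) = -20 ✓
  (2) x = 2, target 2 ✓ (second branch holds)
  (3) 2 > -8 ✓
  (4) z = 1, target 1 ✓ (first branch holds)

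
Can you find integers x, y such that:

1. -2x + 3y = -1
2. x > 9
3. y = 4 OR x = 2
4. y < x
No

A contradictory subset is {-2x + 3y = -1, x > 9, y = 4 OR x = 2}. No integer assignment can satisfy these jointly:

  - -2x + 3y = -1: is a linear equation tying the variables together
  - x > 9: bounds one variable relative to a constant
  - y = 4 OR x = 2: forces a choice: either y = 4 or x = 2

Split on the disjunction (y = 4 OR x = 2):
  • If y = 4: with y = 4, every remaining term of the linear equation is divisible by 2, so the left side is ≡ 0 (mod 2); but the right side -13 ≡ 1 (mod 2). No integers can satisfy it.
  • If x = 2: this contradicts the bound x ≥ 10.
Both branches are infeasible, so the system has no integer solution.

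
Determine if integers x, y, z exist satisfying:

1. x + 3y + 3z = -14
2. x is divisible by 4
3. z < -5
Yes

Take x = 4, y = 1, z = -7. Substituting into each constraint:
  (1) 4 + 3(1) + 3(-7) = -14 ✓
  (2) 4 = 4 × 1, remainder 0 ✓
  (3) -7 < -5 ✓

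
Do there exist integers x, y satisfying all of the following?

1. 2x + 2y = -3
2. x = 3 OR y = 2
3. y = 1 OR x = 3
No

Even the single constraint (2x + 2y = -3) is infeasible over the integers.

  - 2x + 2y = -3: every term on the left is divisible by 2, so the LHS ≡ 0 (mod 2), but the RHS -3 is not — no integer solution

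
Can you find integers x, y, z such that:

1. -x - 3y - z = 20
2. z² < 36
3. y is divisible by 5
Yes

Take x = -21, y = 0, z = 1. Substituting into each constraint:
  (1) 21 - 3(0) + (-1) = 20 ✓
  (2) z² = (1)² = 1, and 1 < 36 ✓
  (3) 0 = 5 × 0, remainder 0 ✓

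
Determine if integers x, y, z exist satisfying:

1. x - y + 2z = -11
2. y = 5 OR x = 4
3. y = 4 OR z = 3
Yes

Take x = 4, y = 21, z = 3. Substituting into each constraint:
  (1) 4 + (-21) + 2(3) = -11 ✓
  (2) x = 4, target 4 ✓ (second branch holds)
  (3) z = 3, target 3 ✓ (second branch holds)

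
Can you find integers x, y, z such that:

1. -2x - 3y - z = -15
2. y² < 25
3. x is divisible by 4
Yes

Take x = 0, y = 2, z = 9. Substituting into each constraint:
  (1) -2(0) - 3(2) + (-9) = -15 ✓
  (2) y² = (2)² = 4, and 4 < 25 ✓
  (3) 0 = 4 × 0, remainder 0 ✓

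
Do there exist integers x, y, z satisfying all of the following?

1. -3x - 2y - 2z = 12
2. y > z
Yes

Take x = -6, y = 2, z = 1. Substituting into each constraint:
  (1) -3(-6) - 2(2) - 2(1) = 12 ✓
  (2) 2 > 1 ✓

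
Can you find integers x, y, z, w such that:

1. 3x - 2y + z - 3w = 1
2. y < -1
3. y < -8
Yes

Take x = 0, y = -9, z = -17, w = 0. Substituting into each constraint:
  (1) 3(0) - 2(-9) + (-17) - 3(0) = 1 ✓
  (2) -9 < -1 ✓
  (3) -9 < -8 ✓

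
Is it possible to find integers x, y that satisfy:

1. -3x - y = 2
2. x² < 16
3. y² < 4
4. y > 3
No

A contradictory subset is {y² < 4, y > 3}. No integer assignment can satisfy these jointly:

  - y² < 4: restricts y to |y| ≤ 1
  - y > 3: bounds one variable relative to a constant

Direct contradiction: the bounds on y require y ≥ 4 and y ≤ 1 simultaneously, which is empty.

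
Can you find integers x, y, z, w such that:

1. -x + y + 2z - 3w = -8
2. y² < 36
Yes

Take x = 0, y = 0, z = -4, w = 0. Substituting into each constraint:
  (1) 0 + 0 + 2(-4) - 3(0) = -8 ✓
  (2) y² = (0)² = 0, and 0 < 36 ✓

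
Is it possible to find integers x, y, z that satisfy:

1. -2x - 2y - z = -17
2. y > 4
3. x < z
Yes

Take x = 0, y = 8, z = 1. Substituting into each constraint:
  (1) -2(0) - 2(8) + (-1) = -17 ✓
  (2) 8 > 4 ✓
  (3) 0 < 1 ✓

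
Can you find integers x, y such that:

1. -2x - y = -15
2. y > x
Yes

Take x = 4, y = 7. Substituting into each constraint:
  (1) -2(4) + (-7) = -15 ✓
  (2) 7 > 4 ✓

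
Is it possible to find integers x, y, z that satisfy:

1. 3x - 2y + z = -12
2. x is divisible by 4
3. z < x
Yes

Take x = 0, y = 5, z = -2. Substituting into each constraint:
  (1) 3(0) - 2(5) + (-2) = -12 ✓
  (2) 0 = 4 × 0, remainder 0 ✓
  (3) -2 < 0 ✓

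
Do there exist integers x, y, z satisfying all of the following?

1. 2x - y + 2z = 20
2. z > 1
Yes

Take x = 0, y = 0, z = 10. Substituting into each constraint:
  (1) 2(0) + 0 + 2(10) = 20 ✓
  (2) 10 > 1 ✓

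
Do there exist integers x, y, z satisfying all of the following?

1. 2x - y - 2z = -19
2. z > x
Yes

Take x = -1, y = 17, z = 0. Substituting into each constraint:
  (1) 2(-1) + (-17) - 2(0) = -19 ✓
  (2) 0 > -1 ✓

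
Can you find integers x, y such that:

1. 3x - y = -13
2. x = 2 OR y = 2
Yes

Take x = 2, y = 19. Substituting into each constraint:
  (1) 3(2) + (-19) = -13 ✓
  (2) x = 2, target 2 ✓ (first branch holds)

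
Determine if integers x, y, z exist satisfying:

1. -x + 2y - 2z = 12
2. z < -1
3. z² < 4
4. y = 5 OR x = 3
No

A contradictory subset is {z < -1, z² < 4}. No integer assignment can satisfy these jointly:

  - z < -1: bounds one variable relative to a constant
  - z² < 4: restricts z to |z| ≤ 1

Direct contradiction: the bounds on z require z ≥ -1 and z ≤ -2 simultaneously, which is empty.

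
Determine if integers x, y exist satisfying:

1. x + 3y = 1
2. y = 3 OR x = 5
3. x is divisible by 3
No

A contradictory subset is {x + 3y = 1, x is divisible by 3}. No integer assignment can satisfy these jointly:

  - x + 3y = 1: is a linear equation tying the variables together
  - x is divisible by 3: restricts x to multiples of 3

Modular obstruction: writing x = 3x', every remaining term of the linear equation is divisible by 3, so the left side is ≡ 0 (mod 3); but the right side 1 ≡ 1 (mod 3). No integers can satisfy it.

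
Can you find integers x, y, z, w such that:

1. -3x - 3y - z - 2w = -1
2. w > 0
Yes

Take x = 0, y = 0, z = -1, w = 1. Substituting into each constraint:
  (1) -3(0) - 3(0) + 1 - 2(1) = -1 ✓
  (2) 1 > 0 ✓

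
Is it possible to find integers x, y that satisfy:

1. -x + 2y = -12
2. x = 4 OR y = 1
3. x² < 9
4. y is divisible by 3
No

A contradictory subset is {x = 4 OR y = 1, x² < 9, y is divisible by 3}. No integer assignment can satisfy these jointly:

  - x = 4 OR y = 1: forces a choice: either x = 4 or y = 1
  - x² < 9: restricts x to |x| ≤ 2
  - y is divisible by 3: restricts y to multiples of 3

Split on the disjunction (x = 4 OR y = 1):
  • If x = 4: this contradicts x² < 9, which requires |x| ≤ 2.
  • If y = 1: this contradicts the divisibility constraint — 1 is not a multiple of 3.
Both branches are infeasible, so the system has no integer solution.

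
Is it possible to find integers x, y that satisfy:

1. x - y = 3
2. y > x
No

The full constraint system is jointly infeasible over the integers. Each constraint and what it forces:

  - x - y = 3: is a linear equation tying the variables together
  - y > x: bounds one variable relative to another variable

From the equation, x − y = 3, i.e. y − x = -3; but y > x requires y − x ≥ 1. Contradiction.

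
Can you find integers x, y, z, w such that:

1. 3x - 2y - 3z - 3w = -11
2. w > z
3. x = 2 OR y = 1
Yes

Take x = 2, y = 7, z = 0, w = 1. Substituting into each constraint:
  (1) 3(2) - 2(7) - 3(0) - 3(1) = -11 ✓
  (2) 1 > 0 ✓
  (3) x = 2, target 2 ✓ (first branch holds)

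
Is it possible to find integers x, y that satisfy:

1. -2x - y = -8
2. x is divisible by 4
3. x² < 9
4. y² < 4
No

A contradictory subset is {-2x - y = -8, x² < 9, y² < 4}. No integer assignment can satisfy these jointly:

  - -2x - y = -8: is a linear equation tying the variables together
  - x² < 9: restricts x to |x| ≤ 2
  - y² < 4: restricts y to |y| ≤ 1

Range argument: with x ∈ [-2, 2], y ∈ [-1, 1], the left side of the equation is at least -5, but the right side is -8 < -5. No integer solution exists.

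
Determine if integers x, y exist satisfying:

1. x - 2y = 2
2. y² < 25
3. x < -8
No

The full constraint system is jointly infeasible over the integers. Each constraint and what it forces:

  - x - 2y = 2: is a linear equation tying the variables together
  - y² < 25: restricts y to |y| ≤ 4
  - x < -8: bounds one variable relative to a constant

Range argument: with x ∈ [−∞, -9], y ∈ [-4, 4], the left side of the equation is at most -1, but the right side is 2 > -1. No integer solution exists.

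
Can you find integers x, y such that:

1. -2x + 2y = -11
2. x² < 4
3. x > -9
No

Even the single constraint (-2x + 2y = -11) is infeasible over the integers.

  - -2x + 2y = -11: every term on the left is divisible by 2, so the LHS ≡ 0 (mod 2), but the RHS -11 is not — no integer solution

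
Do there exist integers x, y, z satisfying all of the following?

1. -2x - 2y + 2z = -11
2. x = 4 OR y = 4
No

Even the single constraint (-2x - 2y + 2z = -11) is infeasible over the integers.

  - -2x - 2y + 2z = -11: every term on the left is divisible by 2, so the LHS ≡ 0 (mod 2), but the RHS -11 is not — no integer solution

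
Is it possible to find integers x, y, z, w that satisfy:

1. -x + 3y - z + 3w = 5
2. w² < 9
Yes

Take x = 1, y = 0, z = 0, w = 2. Substituting into each constraint:
  (1) (-1) + 3(0) + 0 + 3(2) = 5 ✓
  (2) w² = (2)² = 4, and 4 < 9 ✓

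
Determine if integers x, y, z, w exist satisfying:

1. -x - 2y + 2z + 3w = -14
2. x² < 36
Yes

Take x = 0, y = 7, z = 0, w = 0. Substituting into each constraint:
  (1) 0 - 2(7) + 2(0) + 3(0) = -14 ✓
  (2) x² = (0)² = 0, and 0 < 36 ✓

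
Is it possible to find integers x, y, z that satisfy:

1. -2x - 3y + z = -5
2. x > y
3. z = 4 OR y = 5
Yes

Take x = 3, y = 1, z = 4. Substituting into each constraint:
  (1) -2(3) - 3(1) + 4 = -5 ✓
  (2) 3 > 1 ✓
  (3) z = 4, target 4 ✓ (first branch holds)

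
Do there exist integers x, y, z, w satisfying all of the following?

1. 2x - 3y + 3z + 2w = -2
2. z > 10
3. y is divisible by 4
Yes

Take x = 0, y = 0, z = 12, w = -19. Substituting into each constraint:
  (1) 2(0) - 3(0) + 3(12) + 2(-19) = -2 ✓
  (2) 12 > 10 ✓
  (3) 0 = 4 × 0, remainder 0 ✓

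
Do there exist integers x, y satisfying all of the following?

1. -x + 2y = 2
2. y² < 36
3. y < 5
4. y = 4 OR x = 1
Yes

Take x = 6, y = 4. Substituting into each constraint:
  (1) (-6) + 2(4) = 2 ✓
  (2) y² = (4)² = 16, and 16 < 36 ✓
  (3) 4 < 5 ✓
  (4) y = 4, target 4 ✓ (first branch holds)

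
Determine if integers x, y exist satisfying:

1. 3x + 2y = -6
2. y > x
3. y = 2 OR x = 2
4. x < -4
No

A contradictory subset is {3x + 2y = -6, y = 2 OR x = 2, x < -4}. No integer assignment can satisfy these jointly:

  - 3x + 2y = -6: is a linear equation tying the variables together
  - y = 2 OR x = 2: forces a choice: either y = 2 or x = 2
  - x < -4: bounds one variable relative to a constant

Split on the disjunction (y = 2 OR x = 2):
  • If y = 2: with y = 2, every remaining term of the linear equation is divisible by 3, so the left side is ≡ 0 (mod 3); but the right side -10 ≡ 2 (mod 3). No integers can satisfy it.
  • If x = 2: this contradicts the bound x ≤ -5.
Both branches are infeasible, so the system has no integer solution.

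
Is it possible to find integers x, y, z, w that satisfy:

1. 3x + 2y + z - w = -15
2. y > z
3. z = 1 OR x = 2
Yes

Take x = 2, y = 1, z = 0, w = 23. Substituting into each constraint:
  (1) 3(2) + 2(1) + 0 + (-23) = -15 ✓
  (2) 1 > 0 ✓
  (3) x = 2, target 2 ✓ (second branch holds)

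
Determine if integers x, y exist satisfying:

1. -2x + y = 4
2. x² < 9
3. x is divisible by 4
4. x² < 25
Yes

Take x = 0, y = 4. Substituting into each constraint:
  (1) -2(0) + 4 = 4 ✓
  (2) x² = (0)² = 0, and 0 < 9 ✓
  (3) 0 = 4 × 0, remainder 0 ✓
  (4) x² = (0)² = 0, and 0 < 25 ✓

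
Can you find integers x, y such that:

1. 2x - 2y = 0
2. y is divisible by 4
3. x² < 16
Yes

Take x = 0, y = 0. Substituting into each constraint:
  (1) 2(0) - 2(0) = 0 ✓
  (2) 0 = 4 × 0, remainder 0 ✓
  (3) x² = (0)² = 0, and 0 < 16 ✓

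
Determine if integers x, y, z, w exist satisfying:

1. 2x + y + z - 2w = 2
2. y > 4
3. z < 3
Yes

Take x = 0, y = 5, z = -3, w = 0. Substituting into each constraint:
  (1) 2(0) + 5 + (-3) - 2(0) = 2 ✓
  (2) 5 > 4 ✓
  (3) -3 < 3 ✓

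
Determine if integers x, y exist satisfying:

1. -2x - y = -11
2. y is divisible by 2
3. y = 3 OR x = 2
No

A contradictory subset is {-2x - y = -11, y is divisible by 2}. No integer assignment can satisfy these jointly:

  - -2x - y = -11: is a linear equation tying the variables together
  - y is divisible by 2: restricts y to multiples of 2

Modular obstruction: writing y = 2y', every remaining term of the linear equation is divisible by 2, so the left side is ≡ 0 (mod 2); but the right side -11 ≡ 1 (mod 2). No integers can satisfy it.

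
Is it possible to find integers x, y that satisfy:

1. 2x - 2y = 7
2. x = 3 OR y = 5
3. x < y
No

Even the single constraint (2x - 2y = 7) is infeasible over the integers.

  - 2x - 2y = 7: every term on the left is divisible by 2, so the LHS ≡ 0 (mod 2), but the RHS 7 is not — no integer solution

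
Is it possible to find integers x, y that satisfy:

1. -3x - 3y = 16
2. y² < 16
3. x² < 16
No

Even the single constraint (-3x - 3y = 16) is infeasible over the integers.

  - -3x - 3y = 16: every term on the left is divisible by 3, so the LHS ≡ 0 (mod 3), but the RHS 16 is not — no integer solution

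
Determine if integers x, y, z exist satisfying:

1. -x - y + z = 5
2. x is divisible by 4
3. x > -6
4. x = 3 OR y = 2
Yes

Take x = 4, y = 2, z = 11. Substituting into each constraint:
  (1) (-4) + (-2) + 11 = 5 ✓
  (2) 4 = 4 × 1, remainder 0 ✓
  (3) 4 > -6 ✓
  (4) y = 2, target 2 ✓ (second branch holds)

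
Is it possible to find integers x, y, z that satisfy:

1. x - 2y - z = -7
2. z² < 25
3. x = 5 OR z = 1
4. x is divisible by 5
Yes

Take x = 0, y = 3, z = 1. Substituting into each constraint:
  (1) 0 - 2(3) + (-1) = -7 ✓
  (2) z² = (1)² = 1, and 1 < 25 ✓
  (3) z = 1, target 1 ✓ (second branch holds)
  (4) 0 = 5 × 0, remainder 0 ✓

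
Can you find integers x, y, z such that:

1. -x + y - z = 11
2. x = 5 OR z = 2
Yes

Take x = 5, y = 0, z = -16. Substituting into each constraint:
  (1) (-5) + 0 + 16 = 11 ✓
  (2) x = 5, target 5 ✓ (first branch holds)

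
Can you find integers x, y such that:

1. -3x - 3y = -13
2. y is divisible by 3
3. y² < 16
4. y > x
No

Even the single constraint (-3x - 3y = -13) is infeasible over the integers.

  - -3x - 3y = -13: every term on the left is divisible by 3, so the LHS ≡ 0 (mod 3), but the RHS -13 is not — no integer solution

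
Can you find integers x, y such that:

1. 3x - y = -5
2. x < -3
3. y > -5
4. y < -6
No

A contradictory subset is {y > -5, y < -6}. No integer assignment can satisfy these jointly:

  - y > -5: bounds one variable relative to a constant
  - y < -6: bounds one variable relative to a constant

Direct contradiction: the bounds on y require y ≥ -4 and y ≤ -7 simultaneously, which is empty.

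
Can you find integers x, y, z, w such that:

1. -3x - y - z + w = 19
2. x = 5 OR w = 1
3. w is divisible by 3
Yes

Take x = 5, y = -31, z = 0, w = 3. Substituting into each constraint:
  (1) -3(5) + 31 + 0 + 3 = 19 ✓
  (2) x = 5, target 5 ✓ (first branch holds)
  (3) 3 = 3 × 1, remainder 0 ✓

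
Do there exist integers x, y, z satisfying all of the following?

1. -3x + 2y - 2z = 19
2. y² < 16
Yes

Take x = -7, y = 0, z = 1. Substituting into each constraint:
  (1) -3(-7) + 2(0) - 2(1) = 19 ✓
  (2) y² = (0)² = 0, and 0 < 16 ✓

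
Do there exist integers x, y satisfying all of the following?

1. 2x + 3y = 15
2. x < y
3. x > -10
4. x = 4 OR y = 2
No

A contradictory subset is {2x + 3y = 15, x < y, x = 4 OR y = 2}. No integer assignment can satisfy these jointly:

  - 2x + 3y = 15: is a linear equation tying the variables together
  - x < y: bounds one variable relative to another variable
  - x = 4 OR y = 2: forces a choice: either x = 4 or y = 2

Split on the disjunction (x = 4 OR y = 2):
  • If x = 4: with x = 4, every remaining term of the linear equation is divisible by 3, so the left side is ≡ 0 (mod 3); but the right side 7 ≡ 1 (mod 3). No integers can satisfy it.
  • If y = 2: with y = 2, every remaining term of the linear equation is divisible by 2, so the left side is ≡ 0 (mod 2); but the right side 9 ≡ 1 (mod 2). No integers can satisfy it.
Both branches are infeasible, so the system has no integer solution.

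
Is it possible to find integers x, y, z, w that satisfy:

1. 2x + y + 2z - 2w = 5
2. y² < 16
Yes

Take x = 0, y = 1, z = 0, w = -2. Substituting into each constraint:
  (1) 2(0) + 1 + 2(0) - 2(-2) = 5 ✓
  (2) y² = (1)² = 1, and 1 < 16 ✓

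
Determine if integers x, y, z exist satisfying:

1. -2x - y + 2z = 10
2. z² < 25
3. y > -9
Yes

Take x = -1, y = -8, z = 0. Substituting into each constraint:
  (1) -2(-1) + 8 + 2(0) = 10 ✓
  (2) z² = (0)² = 0, and 0 < 25 ✓
  (3) -8 > -9 ✓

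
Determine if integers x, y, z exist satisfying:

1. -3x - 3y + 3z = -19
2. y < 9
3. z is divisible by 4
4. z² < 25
No

Even the single constraint (-3x - 3y + 3z = -19) is infeasible over the integers.

  - -3x - 3y + 3z = -19: every term on the left is divisible by 3, so the LHS ≡ 0 (mod 3), but the RHS -19 is not — no integer solution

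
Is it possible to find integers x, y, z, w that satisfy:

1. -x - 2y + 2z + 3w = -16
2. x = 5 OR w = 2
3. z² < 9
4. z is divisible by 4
Yes

Take x = 5, y = 4, z = 0, w = -1. Substituting into each constraint:
  (1) (-5) - 2(4) + 2(0) + 3(-1) = -16 ✓
  (2) x = 5, target 5 ✓ (first branch holds)
  (3) z² = (0)² = 0, and 0 < 9 ✓
  (4) 0 = 4 × 0, remainder 0 ✓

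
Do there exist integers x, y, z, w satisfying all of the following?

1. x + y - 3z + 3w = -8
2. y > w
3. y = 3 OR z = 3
Yes

Take x = -5, y = 3, z = 4, w = 2. Substituting into each constraint:
  (1) (-5) + 3 - 3(4) + 3(2) = -8 ✓
  (2) 3 > 2 ✓
  (3) y = 3, target 3 ✓ (first branch holds)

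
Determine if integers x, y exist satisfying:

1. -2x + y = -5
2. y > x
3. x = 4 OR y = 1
No

The full constraint system is jointly infeasible over the integers. Each constraint and what it forces:

  - -2x + y = -5: is a linear equation tying the variables together
  - y > x: bounds one variable relative to another variable
  - x = 4 OR y = 1: forces a choice: either x = 4 or y = 1

Split on the disjunction (x = 4 OR y = 1):
  • If x = 4: the equation forces y = 3, giving (x, y) = (4, 3), which violates y > x.
  • If y = 1: the equation forces x = 3, giving (y, x) = (1, 3), which violates y > x.
Both branches are infeasible, so the system has no integer solution.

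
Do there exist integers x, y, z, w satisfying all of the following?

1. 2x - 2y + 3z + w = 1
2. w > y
Yes

Take x = 0, y = 0, z = 0, w = 1. Substituting into each constraint:
  (1) 2(0) - 2(0) + 3(0) + 1 = 1 ✓
  (2) 1 > 0 ✓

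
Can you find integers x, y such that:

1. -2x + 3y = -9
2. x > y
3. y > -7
Yes

Take x = -3, y = -5. Substituting into each constraint:
  (1) -2(-3) + 3(-5) = -9 ✓
  (2) -3 > -5 ✓
  (3) -5 > -7 ✓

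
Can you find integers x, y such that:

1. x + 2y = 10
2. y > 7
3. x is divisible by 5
Yes

Take x = -10, y = 10. Substituting into each constraint:
  (1) (-10) + 2(10) = 10 ✓
  (2) 10 > 7 ✓
  (3) -10 = 5 × -2, remainder 0 ✓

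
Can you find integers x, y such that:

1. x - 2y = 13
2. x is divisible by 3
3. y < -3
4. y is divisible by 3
No

A contradictory subset is {x - 2y = 13, x is divisible by 3, y is divisible by 3}. No integer assignment can satisfy these jointly:

  - x - 2y = 13: is a linear equation tying the variables together
  - x is divisible by 3: restricts x to multiples of 3
  - y is divisible by 3: restricts y to multiples of 3

Modular obstruction: writing x = 3x' and writing y = 3y', every remaining term of the linear equation is divisible by 3, so the left side is ≡ 0 (mod 3); but the right side 13 ≡ 1 (mod 3). No integers can satisfy it.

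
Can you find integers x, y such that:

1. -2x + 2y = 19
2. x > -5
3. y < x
No

Even the single constraint (-2x + 2y = 19) is infeasible over the integers.

  - -2x + 2y = 19: every term on the left is divisible by 2, so the LHS ≡ 0 (mod 2), but the RHS 19 is not — no integer solution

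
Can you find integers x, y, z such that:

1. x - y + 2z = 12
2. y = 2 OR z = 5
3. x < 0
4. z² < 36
Yes

Take x = -1, y = -3, z = 5. Substituting into each constraint:
  (1) (-1) + 3 + 2(5) = 12 ✓
  (2) z = 5, target 5 ✓ (second branch holds)
  (3) -1 < 0 ✓
  (4) z² = (5)² = 25, and 25 < 36 ✓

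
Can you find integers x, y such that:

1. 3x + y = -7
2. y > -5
Yes

Take x = -1, y = -4. Substituting into each constraint:
  (1) 3(-1) + (-4) = -7 ✓
  (2) -4 > -5 ✓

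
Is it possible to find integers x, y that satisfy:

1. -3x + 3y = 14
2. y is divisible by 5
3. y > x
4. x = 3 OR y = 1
No

Even the single constraint (-3x + 3y = 14) is infeasible over the integers.

  - -3x + 3y = 14: every term on the left is divisible by 3, so the LHS ≡ 0 (mod 3), but the RHS 14 is not — no integer solution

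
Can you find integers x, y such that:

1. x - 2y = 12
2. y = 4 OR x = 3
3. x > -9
Yes

Take x = 20, y = 4. Substituting into each constraint:
  (1) 20 - 2(4) = 12 ✓
  (2) y = 4, target 4 ✓ (first branch holds)
  (3) 20 > -9 ✓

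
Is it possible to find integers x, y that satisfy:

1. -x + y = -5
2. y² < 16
Yes

Take x = 5, y = 0. Substituting into each constraint:
  (1) (-5) + 0 = -5 ✓
  (2) y² = (0)² = 0, and 0 < 16 ✓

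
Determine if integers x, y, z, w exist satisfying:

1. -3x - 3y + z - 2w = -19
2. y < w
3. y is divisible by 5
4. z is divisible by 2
Yes

Take x = 5, y = 0, z = 0, w = 2. Substituting into each constraint:
  (1) -3(5) - 3(0) + 0 - 2(2) = -19 ✓
  (2) 0 < 2 ✓
  (3) 0 = 5 × 0, remainder 0 ✓
  (4) 0 = 2 × 0, remainder 0 ✓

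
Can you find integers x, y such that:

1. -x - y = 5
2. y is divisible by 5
Yes

Take x = -5, y = 0. Substituting into each constraint:
  (1) 5 + 0 = 5 ✓
  (2) 0 = 5 × 0, remainder 0 ✓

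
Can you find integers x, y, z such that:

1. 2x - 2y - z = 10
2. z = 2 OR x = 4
Yes

Take x = 4, y = 0, z = -2. Substituting into each constraint:
  (1) 2(4) - 2(0) + 2 = 10 ✓
  (2) x = 4, target 4 ✓ (second branch holds)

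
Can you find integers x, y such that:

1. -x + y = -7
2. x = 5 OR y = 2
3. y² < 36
Yes

Take x = 9, y = 2. Substituting into each constraint:
  (1) (-9) + 2 = -7 ✓
  (2) y = 2, target 2 ✓ (second branch holds)
  (3) y² = (2)² = 4, and 4 < 36 ✓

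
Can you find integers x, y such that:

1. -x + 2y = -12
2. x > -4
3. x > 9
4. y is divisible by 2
Yes

Take x = 12, y = 0. Substituting into each constraint:
  (1) (-12) + 2(0) = -12 ✓
  (2) 12 > -4 ✓
  (3) 12 > 9 ✓
  (4) 0 = 2 × 0, remainder 0 ✓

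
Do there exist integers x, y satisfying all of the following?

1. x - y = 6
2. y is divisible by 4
Yes

Take x = 6, y = 0. Substituting into each constraint:
  (1) 6 + 0 = 6 ✓
  (2) 0 = 4 × 0, remainder 0 ✓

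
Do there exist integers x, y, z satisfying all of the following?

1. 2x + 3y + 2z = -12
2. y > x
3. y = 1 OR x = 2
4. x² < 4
No

A contradictory subset is {2x + 3y + 2z = -12, y = 1 OR x = 2, x² < 4}. No integer assignment can satisfy these jointly:

  - 2x + 3y + 2z = -12: is a linear equation tying the variables together
  - y = 1 OR x = 2: forces a choice: either y = 1 or x = 2
  - x² < 4: restricts x to |x| ≤ 1

Split on the disjunction (y = 1 OR x = 2):
  • If y = 1: with y = 1, every remaining term of the linear equation is divisible by 2, so the left side is ≡ 0 (mod 2); but the right side -15 ≡ 1 (mod 2). No integers can satisfy it.
  • If x = 2: this contradicts x² < 4, which requires |x| ≤ 1.
Both branches are infeasible, so the system has no integer solution.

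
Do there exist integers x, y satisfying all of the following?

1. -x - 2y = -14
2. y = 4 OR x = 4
Yes

Take x = 4, y = 5. Substituting into each constraint:
  (1) (-4) - 2(5) = -14 ✓
  (2) x = 4, target 4 ✓ (second branch holds)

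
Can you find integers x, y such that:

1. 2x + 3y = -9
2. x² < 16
Yes

Take x = 0, y = -3. Substituting into each constraint:
  (1) 2(0) + 3(-3) = -9 ✓
  (2) x² = (0)² = 0, and 0 < 16 ✓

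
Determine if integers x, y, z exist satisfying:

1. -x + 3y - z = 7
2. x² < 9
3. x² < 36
Yes

Take x = 0, y = 0, z = -7. Substituting into each constraint:
  (1) 0 + 3(0) + 7 = 7 ✓
  (2) x² = (0)² = 0, and 0 < 9 ✓
  (3) x² = (0)² = 0, and 0 < 36 ✓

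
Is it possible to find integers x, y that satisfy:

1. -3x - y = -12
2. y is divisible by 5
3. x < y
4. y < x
No

A contradictory subset is {x < y, y < x}. No integer assignment can satisfy these jointly:

  - x < y: bounds one variable relative to another variable
  - y < x: bounds one variable relative to another variable

Direct contradiction: y > x and x > y cannot both hold.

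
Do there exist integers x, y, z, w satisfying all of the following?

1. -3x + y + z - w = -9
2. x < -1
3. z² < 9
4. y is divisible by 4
Yes

Take x = -2, y = 0, z = 0, w = 15. Substituting into each constraint:
  (1) -3(-2) + 0 + 0 + (-15) = -9 ✓
  (2) -2 < -1 ✓
  (3) z² = (0)² = 0, and 0 < 9 ✓
  (4) 0 = 4 × 0, remainder 0 ✓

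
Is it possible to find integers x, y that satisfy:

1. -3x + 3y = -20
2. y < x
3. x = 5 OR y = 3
No

Even the single constraint (-3x + 3y = -20) is infeasible over the integers.

  - -3x + 3y = -20: every term on the left is divisible by 3, so the LHS ≡ 0 (mod 3), but the RHS -20 is not — no integer solution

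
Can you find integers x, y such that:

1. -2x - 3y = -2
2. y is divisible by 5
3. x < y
Yes

Take x = -14, y = 10. Substituting into each constraint:
  (1) -2(-14) - 3(10) = -2 ✓
  (2) 10 = 5 × 2, remainder 0 ✓
  (3) -14 < 10 ✓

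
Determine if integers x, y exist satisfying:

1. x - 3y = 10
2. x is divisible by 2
Yes

Take x = -2, y = -4. Substituting into each constraint:
  (1) (-2) - 3(-4) = 10 ✓
  (2) -2 = 2 × -1, remainder 0 ✓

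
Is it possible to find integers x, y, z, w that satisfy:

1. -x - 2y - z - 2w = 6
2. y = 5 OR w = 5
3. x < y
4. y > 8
Yes

Take x = 0, y = 9, z = -34, w = 5. Substituting into each constraint:
  (1) 0 - 2(9) + 34 - 2(5) = 6 ✓
  (2) w = 5, target 5 ✓ (second branch holds)
  (3) 0 < 9 ✓
  (4) 9 > 8 ✓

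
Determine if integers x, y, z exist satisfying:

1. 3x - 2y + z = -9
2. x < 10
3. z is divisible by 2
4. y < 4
Yes

Take x = -1, y = 3, z = 0. Substituting into each constraint:
  (1) 3(-1) - 2(3) + 0 = -9 ✓
  (2) -1 < 10 ✓
  (3) 0 = 2 × 0, remainder 0 ✓
  (4) 3 < 4 ✓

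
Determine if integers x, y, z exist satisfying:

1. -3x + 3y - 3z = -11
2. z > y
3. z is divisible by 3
No

Even the single constraint (-3x + 3y - 3z = -11) is infeasible over the integers.

  - -3x + 3y - 3z = -11: every term on the left is divisible by 3, so the LHS ≡ 0 (mod 3), but the RHS -11 is not — no integer solution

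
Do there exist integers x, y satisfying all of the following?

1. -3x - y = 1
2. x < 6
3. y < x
Yes

Take x = 0, y = -1. Substituting into each constraint:
  (1) -3(0) + 1 = 1 ✓
  (2) 0 < 6 ✓
  (3) -1 < 0 ✓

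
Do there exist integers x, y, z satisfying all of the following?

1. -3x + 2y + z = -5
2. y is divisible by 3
Yes

Take x = 0, y = 0, z = -5. Substituting into each constraint:
  (1) -3(0) + 2(0) + (-5) = -5 ✓
  (2) 0 = 3 × 0, remainder 0 ✓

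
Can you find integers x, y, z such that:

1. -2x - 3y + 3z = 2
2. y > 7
Yes

Take x = -13, y = 8, z = 0. Substituting into each constraint:
  (1) -2(-13) - 3(8) + 3(0) = 2 ✓
  (2) 8 > 7 ✓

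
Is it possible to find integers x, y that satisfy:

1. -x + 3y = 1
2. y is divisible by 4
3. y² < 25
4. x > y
Yes

Take x = 11, y = 4. Substituting into each constraint:
  (1) (-11) + 3(4) = 1 ✓
  (2) 4 = 4 × 1, remainder 0 ✓
  (3) y² = (4)² = 16, and 16 < 25 ✓
  (4) 11 > 4 ✓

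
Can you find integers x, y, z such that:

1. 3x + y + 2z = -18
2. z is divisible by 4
Yes

Take x = 0, y = -18, z = 0. Substituting into each constraint:
  (1) 3(0) + (-18) + 2(0) = -18 ✓
  (2) 0 = 4 × 0, remainder 0 ✓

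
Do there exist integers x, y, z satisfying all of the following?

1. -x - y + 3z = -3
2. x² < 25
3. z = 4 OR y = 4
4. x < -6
No

A contradictory subset is {x² < 25, x < -6}. No integer assignment can satisfy these jointly:

  - x² < 25: restricts x to |x| ≤ 4
  - x < -6: bounds one variable relative to a constant

Direct contradiction: the bounds on x require x ≥ -4 and x ≤ -7 simultaneously, which is empty.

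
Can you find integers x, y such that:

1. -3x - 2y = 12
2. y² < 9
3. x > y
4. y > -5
No

A contradictory subset is {-3x - 2y = 12, y² < 9, x > y}. No integer assignment can satisfy these jointly:

  - -3x - 2y = 12: is a linear equation tying the variables together
  - y² < 9: restricts y to |y| ≤ 2
  - x > y: bounds one variable relative to another variable

Propagating the comparison: x > y and y ≥ -2 give x ≥ -1. Range argument: with x ∈ [-1, ∞], y ∈ [-2, 2], the left side of the equation is at most 7, but the right side is 12 > 7. No integer solution exists.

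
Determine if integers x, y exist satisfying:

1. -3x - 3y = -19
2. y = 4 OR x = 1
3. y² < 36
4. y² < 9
No

Even the single constraint (-3x - 3y = -19) is infeasible over the integers.

  - -3x - 3y = -19: every term on the left is divisible by 3, so the LHS ≡ 0 (mod 3), but the RHS -19 is not — no integer solution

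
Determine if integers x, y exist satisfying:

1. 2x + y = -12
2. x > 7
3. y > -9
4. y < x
No

A contradictory subset is {2x + y = -12, x > 7, y > -9}. No integer assignment can satisfy these jointly:

  - 2x + y = -12: is a linear equation tying the variables together
  - x > 7: bounds one variable relative to a constant
  - y > -9: bounds one variable relative to a constant

Range argument: with x ∈ [8, ∞], y ∈ [-8, ∞], the left side of the equation is at least 8, but the right side is -12 < 8. No integer solution exists.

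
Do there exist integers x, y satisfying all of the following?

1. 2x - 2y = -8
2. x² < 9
Yes

Take x = 0, y = 4. Substituting into each constraint:
  (1) 2(0) - 2(4) = -8 ✓
  (2) x² = (0)² = 0, and 0 < 9 ✓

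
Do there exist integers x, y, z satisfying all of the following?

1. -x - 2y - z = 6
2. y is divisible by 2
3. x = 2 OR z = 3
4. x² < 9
Yes

Take x = -1, y = -4, z = 3. Substituting into each constraint:
  (1) 1 - 2(-4) + (-3) = 6 ✓
  (2) -4 = 2 × -2, remainder 0 ✓
  (3) z = 3, target 3 ✓ (second branch holds)
  (4) x² = (-1)² = 1, and 1 < 9 ✓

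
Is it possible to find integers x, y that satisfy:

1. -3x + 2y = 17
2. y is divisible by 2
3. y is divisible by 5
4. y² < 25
No

The full constraint system is jointly infeasible over the integers. Each constraint and what it forces:

  - -3x + 2y = 17: is a linear equation tying the variables together
  - y is divisible by 2: restricts y to multiples of 2
  - y is divisible by 5: restricts y to multiples of 5
  - y² < 25: restricts y to |y| ≤ 4

The bounds confine y to {0} with 5 | y. For each value, substitute into the equation:
  • y = 0: the equation gives -3x = 17, so x would not be an integer.
Every case fails, so no integer solution exists.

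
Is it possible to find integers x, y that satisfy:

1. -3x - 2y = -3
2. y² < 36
Yes

Take x = 1, y = 0. Substituting into each constraint:
  (1) -3(1) - 2(0) = -3 ✓
  (2) y² = (0)² = 0, and 0 < 36 ✓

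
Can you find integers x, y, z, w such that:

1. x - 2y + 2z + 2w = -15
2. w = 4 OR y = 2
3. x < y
Yes

Take x = -1, y = 0, z = -11, w = 4. Substituting into each constraint:
  (1) (-1) - 2(0) + 2(-11) + 2(4) = -15 ✓
  (2) w = 4, target 4 ✓ (first branch holds)
  (3) -1 < 0 ✓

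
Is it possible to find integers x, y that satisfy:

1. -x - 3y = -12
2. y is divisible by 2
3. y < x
Yes

Take x = 12, y = 0. Substituting into each constraint:
  (1) (-12) - 3(0) = -12 ✓
  (2) 0 = 2 × 0, remainder 0 ✓
  (3) 0 < 12 ✓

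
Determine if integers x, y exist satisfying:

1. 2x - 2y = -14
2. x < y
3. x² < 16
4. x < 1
Yes

Take x = 0, y = 7. Substituting into each constraint:
  (1) 2(0) - 2(7) = -14 ✓
  (2) 0 < 7 ✓
  (3) x² = (0)² = 0, and 0 < 16 ✓
  (4) 0 < 1 ✓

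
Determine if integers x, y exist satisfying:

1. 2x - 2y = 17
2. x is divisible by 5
No

Even the single constraint (2x - 2y = 17) is infeasible over the integers.

  - 2x - 2y = 17: every term on the left is divisible by 2, so the LHS ≡ 0 (mod 2), but the RHS 17 is not — no integer solution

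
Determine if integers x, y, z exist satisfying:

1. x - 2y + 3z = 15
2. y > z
Yes

Take x = 17, y = 1, z = 0. Substituting into each constraint:
  (1) 17 - 2(1) + 3(0) = 15 ✓
  (2) 1 > 0 ✓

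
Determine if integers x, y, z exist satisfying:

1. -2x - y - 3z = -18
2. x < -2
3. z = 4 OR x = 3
Yes

Take x = -3, y = 12, z = 4. Substituting into each constraint:
  (1) -2(-3) + (-12) - 3(4) = -18 ✓
  (2) -3 < -2 ✓
  (3) z = 4, target 4 ✓ (first branch holds)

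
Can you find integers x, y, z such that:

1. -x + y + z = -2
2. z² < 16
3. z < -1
Yes

Take x = 0, y = 0, z = -2. Substituting into each constraint:
  (1) 0 + 0 + (-2) = -2 ✓
  (2) z² = (-2)² = 4, and 4 < 16 ✓
  (3) -2 < -1 ✓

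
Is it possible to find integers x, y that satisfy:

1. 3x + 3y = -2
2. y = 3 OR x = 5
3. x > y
No

Even the single constraint (3x + 3y = -2) is infeasible over the integers.

  - 3x + 3y = -2: every term on the left is divisible by 3, so the LHS ≡ 0 (mod 3), but the RHS -2 is not — no integer solution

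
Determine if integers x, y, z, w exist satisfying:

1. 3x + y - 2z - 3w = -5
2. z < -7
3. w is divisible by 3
Yes

Take x = 0, y = -21, z = -8, w = 0. Substituting into each constraint:
  (1) 3(0) + (-21) - 2(-8) - 3(0) = -5 ✓
  (2) -8 < -7 ✓
  (3) 0 = 3 × 0, remainder 0 ✓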